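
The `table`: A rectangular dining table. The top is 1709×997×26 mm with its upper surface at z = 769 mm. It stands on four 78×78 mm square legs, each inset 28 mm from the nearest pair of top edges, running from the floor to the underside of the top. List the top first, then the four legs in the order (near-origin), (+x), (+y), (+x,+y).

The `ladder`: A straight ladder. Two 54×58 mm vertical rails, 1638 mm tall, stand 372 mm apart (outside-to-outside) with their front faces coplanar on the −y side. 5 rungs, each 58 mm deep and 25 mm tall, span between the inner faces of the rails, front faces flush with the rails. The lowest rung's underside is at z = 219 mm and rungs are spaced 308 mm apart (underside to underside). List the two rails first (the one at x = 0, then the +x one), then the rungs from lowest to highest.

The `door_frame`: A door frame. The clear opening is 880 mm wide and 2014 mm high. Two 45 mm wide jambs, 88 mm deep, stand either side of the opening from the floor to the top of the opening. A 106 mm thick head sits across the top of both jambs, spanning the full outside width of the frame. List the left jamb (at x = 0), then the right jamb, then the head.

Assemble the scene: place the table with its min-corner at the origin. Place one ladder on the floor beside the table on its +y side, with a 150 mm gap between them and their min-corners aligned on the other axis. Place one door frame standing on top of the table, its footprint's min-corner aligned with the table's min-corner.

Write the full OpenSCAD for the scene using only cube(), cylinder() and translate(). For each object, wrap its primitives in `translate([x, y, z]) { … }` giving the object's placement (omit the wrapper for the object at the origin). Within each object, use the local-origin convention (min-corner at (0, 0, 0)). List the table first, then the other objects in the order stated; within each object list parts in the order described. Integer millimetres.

translate([0, 0, 743]) cube([1709, 997, 26]);
translate([28, 28, 0]) cube([78, 78, 743]);
translate([1603, 28, 0]) cube([78, 78, 743]);
translate([28, 891, 0]) cube([78, 78, 743]);
translate([1603, 891, 0]) cube([78, 78, 743]);
translate([0, 1147, 0]) {
  cube([54, 58, 1638]);
  translate([318, 0, 0]) cube([54, 58, 1638]);
  translate([54, 0, 219]) cube([264, 58, 25]);
  translate([54, 0, 527]) cube([264, 58, 25]);
  translate([54, 0, 835]) cube([264, 58, 25]);
  translate([54, 0, 1143]) cube([264, 58, 25]);
  translate([54, 0, 1451]) cube([264, 58, 25]);
}
translate([0, 0, 769]) {
  cube([45, 88, 2014]);
  translate([925, 0, 0]) cube([45, 88, 2014]);
  translate([0, 0, 2014]) cube([970, 88, 106]);
}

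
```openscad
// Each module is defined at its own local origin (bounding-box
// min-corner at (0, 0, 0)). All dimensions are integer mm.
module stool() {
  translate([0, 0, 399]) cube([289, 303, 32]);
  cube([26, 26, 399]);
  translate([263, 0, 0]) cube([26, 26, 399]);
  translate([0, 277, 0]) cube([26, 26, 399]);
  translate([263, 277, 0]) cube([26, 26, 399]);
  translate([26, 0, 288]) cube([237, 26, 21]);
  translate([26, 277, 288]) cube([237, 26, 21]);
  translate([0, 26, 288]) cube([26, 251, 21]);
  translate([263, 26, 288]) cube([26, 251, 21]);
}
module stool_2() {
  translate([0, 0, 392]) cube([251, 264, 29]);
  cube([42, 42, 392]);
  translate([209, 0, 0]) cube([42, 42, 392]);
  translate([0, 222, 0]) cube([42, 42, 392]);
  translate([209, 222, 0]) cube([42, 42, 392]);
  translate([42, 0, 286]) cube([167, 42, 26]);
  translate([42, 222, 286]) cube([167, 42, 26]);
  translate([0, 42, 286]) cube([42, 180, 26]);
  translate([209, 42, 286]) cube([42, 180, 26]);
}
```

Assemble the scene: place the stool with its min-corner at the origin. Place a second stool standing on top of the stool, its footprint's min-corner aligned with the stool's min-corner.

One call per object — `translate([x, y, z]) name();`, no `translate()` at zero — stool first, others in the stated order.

stool();
translate([0, 0, 431]) stool_2();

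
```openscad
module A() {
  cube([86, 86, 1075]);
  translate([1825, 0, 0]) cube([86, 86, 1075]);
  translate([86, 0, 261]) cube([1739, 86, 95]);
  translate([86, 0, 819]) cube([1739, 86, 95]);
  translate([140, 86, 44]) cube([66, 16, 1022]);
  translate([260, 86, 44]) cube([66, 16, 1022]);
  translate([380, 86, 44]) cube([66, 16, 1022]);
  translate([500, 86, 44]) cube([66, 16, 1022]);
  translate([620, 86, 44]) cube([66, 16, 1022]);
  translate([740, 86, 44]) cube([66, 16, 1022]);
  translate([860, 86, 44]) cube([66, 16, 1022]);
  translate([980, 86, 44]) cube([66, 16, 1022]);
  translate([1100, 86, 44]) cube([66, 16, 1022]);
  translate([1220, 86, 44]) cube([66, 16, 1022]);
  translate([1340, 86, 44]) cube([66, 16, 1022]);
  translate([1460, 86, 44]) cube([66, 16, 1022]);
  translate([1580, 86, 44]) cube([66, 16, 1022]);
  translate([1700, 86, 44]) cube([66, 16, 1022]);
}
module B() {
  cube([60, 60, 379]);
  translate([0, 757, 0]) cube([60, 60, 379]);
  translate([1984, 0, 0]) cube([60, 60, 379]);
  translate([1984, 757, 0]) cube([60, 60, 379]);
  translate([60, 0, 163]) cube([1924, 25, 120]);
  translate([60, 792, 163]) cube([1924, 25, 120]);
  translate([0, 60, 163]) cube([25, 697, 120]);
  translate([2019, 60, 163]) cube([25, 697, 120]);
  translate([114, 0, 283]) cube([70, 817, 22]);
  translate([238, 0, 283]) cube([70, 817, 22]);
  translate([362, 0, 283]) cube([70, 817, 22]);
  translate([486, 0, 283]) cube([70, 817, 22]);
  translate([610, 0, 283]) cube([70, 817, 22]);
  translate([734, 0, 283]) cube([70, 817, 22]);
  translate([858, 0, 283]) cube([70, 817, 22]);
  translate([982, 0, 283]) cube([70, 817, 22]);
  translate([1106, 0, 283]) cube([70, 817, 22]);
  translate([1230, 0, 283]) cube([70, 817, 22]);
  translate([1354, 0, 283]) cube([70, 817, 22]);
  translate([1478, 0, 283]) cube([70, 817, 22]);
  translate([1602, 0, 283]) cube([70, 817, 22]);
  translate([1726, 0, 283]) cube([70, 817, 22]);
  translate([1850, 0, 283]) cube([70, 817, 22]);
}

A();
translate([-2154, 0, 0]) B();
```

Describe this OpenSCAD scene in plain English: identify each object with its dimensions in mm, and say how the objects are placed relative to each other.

A is a fence section. Two 86×86 mm posts, 1075 mm tall, stand on the floor with a clear span of 1739 mm between their inner faces. Two horizontal rails of 86×95 mm section span the gap between the posts with their undersides at z = 261 mm and z = 819 mm, flush with the posts' −y face. 14 pickets, each 66 mm wide, 16 mm thick and 1022 mm tall, are fixed to the +y face of the rails with their bottoms at z = 44 mm, evenly spaced across the span with equal gaps (rounded down to the nearest mm) at the −x end and between each pair — any rounding remainder accumulates at the +x end.

B is a bed frame 2044 mm long (x) by 817 mm wide (y). Four 60×60 mm corner posts, 379 mm tall, at the corners of the footprint. Four rails of 25 mm thickness and 120 mm height run between adjacent posts with their undersides at z = 163 mm, their outer faces flush with the outside of the frame (the two x-running rails run between the posts' inner faces; the two y-running rails run between the posts' inner faces). 15 slats, each 70 mm wide (x) and 22 mm thick, lie across the top of the two x-running rails, running the full 817 mm width of the frame in y; the slats are evenly spaced along x between the inner faces of the end posts with equal gaps (rounded down to the nearest mm) at the −x end and between each pair — any rounding remainder accumulates at the +x end.

The bed frame is on the floor beside the fence section on its −x side.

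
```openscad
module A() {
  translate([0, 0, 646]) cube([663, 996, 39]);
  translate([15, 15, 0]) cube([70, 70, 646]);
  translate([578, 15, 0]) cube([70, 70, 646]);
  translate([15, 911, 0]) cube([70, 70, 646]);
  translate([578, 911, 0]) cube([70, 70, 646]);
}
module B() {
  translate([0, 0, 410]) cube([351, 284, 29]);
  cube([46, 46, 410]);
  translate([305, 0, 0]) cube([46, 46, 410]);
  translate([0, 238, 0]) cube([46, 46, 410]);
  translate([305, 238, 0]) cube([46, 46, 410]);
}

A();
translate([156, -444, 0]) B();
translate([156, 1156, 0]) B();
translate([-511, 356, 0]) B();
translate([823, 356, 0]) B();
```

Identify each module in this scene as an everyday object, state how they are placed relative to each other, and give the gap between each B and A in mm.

A is a table. B is a stool. Four stools sit around the table at the −y, +y, −x, +x sides. The gap between each stool and the table is 160 mm.

Each stool's nearest face is 160 mm from the table's bounding box.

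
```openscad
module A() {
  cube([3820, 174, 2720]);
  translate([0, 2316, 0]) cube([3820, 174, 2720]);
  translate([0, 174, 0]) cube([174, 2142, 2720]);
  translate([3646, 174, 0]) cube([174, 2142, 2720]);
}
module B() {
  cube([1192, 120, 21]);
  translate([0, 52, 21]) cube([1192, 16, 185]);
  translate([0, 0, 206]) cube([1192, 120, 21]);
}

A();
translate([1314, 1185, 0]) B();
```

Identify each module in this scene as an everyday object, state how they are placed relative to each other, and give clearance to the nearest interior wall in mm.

Clearances: x = 1140, y = 1011; minimum 1011 mm.

A is a house frame. B is an I-beam. The I-beam sits inside the house frame, centred. The clearance to the nearest interior wall is 1011 mm.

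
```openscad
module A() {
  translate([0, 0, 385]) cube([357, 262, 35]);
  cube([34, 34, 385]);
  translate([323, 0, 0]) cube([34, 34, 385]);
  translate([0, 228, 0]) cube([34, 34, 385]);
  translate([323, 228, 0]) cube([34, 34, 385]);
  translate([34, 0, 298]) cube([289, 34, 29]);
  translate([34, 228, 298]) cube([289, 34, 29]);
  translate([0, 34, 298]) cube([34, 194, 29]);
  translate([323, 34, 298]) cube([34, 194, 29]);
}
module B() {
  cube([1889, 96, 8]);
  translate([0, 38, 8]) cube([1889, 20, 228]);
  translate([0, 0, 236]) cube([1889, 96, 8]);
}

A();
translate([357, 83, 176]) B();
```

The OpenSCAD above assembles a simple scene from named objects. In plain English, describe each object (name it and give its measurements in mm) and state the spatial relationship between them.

A is a four-legged stool. The seat is 357×262 mm, 35 mm thick, top at z = 420 mm. It stands on four square legs, each 34×34 mm in cross-section, from z = 0 to the seat underside, each flush with a corner of the seat. Four stretchers, 34 mm wide and 29 mm tall, connect adjacent legs with their undersides at z = 298 mm, each running between the inner faces of the legs it joins and aligned with the legs' outer faces on the other axis.

B is an I-beam lying along x, 1889 mm long. Overall section height 244 mm. Two flanges 96 mm wide (y) and 8 mm thick, one on the floor and one at the top; a web 20 mm thick runs between them, centred on the flange width.

The I-beam is beside the stool with their tops flush at z = 420.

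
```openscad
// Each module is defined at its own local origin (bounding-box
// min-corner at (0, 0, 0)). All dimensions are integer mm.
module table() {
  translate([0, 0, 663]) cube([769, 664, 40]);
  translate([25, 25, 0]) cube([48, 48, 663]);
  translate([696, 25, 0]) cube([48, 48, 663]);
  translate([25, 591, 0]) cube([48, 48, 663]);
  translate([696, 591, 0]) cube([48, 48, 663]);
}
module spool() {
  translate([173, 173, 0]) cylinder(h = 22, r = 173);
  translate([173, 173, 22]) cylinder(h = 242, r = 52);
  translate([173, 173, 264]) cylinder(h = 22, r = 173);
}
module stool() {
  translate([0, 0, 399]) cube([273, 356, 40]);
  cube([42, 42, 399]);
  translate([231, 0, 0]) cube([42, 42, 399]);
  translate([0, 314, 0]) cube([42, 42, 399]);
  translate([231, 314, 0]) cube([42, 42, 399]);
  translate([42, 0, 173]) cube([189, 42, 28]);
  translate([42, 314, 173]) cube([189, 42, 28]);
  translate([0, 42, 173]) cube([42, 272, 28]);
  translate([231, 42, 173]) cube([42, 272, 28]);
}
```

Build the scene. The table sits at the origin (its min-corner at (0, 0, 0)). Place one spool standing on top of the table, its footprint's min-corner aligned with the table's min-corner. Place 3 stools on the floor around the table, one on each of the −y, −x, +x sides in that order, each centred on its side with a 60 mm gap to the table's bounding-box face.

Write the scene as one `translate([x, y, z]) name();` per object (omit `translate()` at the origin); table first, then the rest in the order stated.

table();
translate([0, 0, 703]) spool();
translate([248, -416, 0]) stool();
translate([-333, 154, 0]) stool();
translate([829, 154, 0]) stool();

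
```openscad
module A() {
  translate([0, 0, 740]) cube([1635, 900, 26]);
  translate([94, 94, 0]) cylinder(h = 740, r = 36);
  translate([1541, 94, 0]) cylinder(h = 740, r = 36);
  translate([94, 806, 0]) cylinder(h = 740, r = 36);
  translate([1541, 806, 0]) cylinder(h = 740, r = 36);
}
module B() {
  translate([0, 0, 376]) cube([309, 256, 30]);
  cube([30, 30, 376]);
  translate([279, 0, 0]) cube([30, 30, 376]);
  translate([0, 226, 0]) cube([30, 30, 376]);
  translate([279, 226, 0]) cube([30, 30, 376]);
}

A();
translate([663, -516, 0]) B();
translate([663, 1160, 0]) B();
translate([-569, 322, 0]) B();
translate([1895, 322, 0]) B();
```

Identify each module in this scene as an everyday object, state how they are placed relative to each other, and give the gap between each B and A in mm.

Each stool's nearest face is 260 mm from the table's bounding box.

A is a table. B is a stool. Four stools sit around the table at the −y, +y, −x, +x sides. The gap between each stool and the table is 260 mm.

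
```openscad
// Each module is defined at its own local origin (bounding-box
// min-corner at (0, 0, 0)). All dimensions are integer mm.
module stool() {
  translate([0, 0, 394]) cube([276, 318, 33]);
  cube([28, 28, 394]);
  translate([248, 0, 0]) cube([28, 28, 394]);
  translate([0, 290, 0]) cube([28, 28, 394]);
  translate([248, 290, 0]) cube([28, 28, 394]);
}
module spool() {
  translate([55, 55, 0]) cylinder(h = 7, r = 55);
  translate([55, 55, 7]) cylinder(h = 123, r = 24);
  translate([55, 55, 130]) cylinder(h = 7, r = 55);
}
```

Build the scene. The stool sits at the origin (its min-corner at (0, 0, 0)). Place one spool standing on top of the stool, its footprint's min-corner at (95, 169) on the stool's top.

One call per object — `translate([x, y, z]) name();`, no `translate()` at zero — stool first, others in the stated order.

stool();
translate([95, 169, 427]) spool();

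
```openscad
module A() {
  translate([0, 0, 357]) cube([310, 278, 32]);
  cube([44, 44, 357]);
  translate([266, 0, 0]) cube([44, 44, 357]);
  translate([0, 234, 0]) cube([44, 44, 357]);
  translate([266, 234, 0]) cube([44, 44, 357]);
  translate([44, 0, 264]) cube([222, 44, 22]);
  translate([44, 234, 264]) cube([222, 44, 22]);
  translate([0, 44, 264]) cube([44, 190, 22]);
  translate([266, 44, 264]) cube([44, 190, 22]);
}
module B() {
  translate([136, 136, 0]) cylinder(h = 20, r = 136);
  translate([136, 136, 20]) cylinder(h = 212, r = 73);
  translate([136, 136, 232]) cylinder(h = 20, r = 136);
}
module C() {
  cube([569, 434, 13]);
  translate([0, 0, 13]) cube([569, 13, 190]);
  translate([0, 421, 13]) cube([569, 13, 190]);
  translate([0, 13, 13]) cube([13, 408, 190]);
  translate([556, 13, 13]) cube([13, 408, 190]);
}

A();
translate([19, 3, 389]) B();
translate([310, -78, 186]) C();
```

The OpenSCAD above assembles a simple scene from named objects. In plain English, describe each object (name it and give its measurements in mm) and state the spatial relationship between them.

A is a four-legged stool. The seat is a 310×278×32 mm slab whose top surface is at z = 389 mm; four square legs, each 44×44 mm in cross-section, run from the floor (z = 0) to the underside of the seat, each flush with a corner of the seat. Four stretchers, 44 mm wide and 22 mm tall, connect adjacent legs with their undersides at z = 264 mm, each running between the inner faces of the legs it joins and aligned with the legs' outer faces on the other axis.

B is a spool: two coaxial disc flanges of radius 136 mm and thickness 20 mm, joined by a core cylinder of radius 73 mm and height 212 mm. The lower flange rests on z = 0 and the three cylinders share a vertical axis.

C is an open storage box with external size 569×434×203 mm and wall thickness 13 mm (the base is also 13 mm thick). The base covers the whole footprint; the four walls stand on the base, with the y-facing walls full-width and the x-facing walls fitting between their inner faces.

The spool is on top of the stool, centred. The open box is beside the stool with their tops flush at z = 389.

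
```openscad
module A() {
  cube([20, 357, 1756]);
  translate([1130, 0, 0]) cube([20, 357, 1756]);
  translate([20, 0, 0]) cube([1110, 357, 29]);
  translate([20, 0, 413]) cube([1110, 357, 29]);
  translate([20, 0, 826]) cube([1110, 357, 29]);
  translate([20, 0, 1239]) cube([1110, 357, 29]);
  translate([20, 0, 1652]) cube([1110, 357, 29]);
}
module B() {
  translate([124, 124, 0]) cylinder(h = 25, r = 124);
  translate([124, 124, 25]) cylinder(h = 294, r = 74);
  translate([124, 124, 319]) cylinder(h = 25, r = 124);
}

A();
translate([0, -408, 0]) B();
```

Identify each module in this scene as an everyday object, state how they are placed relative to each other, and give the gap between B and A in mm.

The spool's nearest face is 160 mm from the bookshelf's −y face.

A is a bookshelf. B is a spool. The spool is on the floor beside the bookshelf on its −y side. The gap between the spool and the bookshelf is 160 mm.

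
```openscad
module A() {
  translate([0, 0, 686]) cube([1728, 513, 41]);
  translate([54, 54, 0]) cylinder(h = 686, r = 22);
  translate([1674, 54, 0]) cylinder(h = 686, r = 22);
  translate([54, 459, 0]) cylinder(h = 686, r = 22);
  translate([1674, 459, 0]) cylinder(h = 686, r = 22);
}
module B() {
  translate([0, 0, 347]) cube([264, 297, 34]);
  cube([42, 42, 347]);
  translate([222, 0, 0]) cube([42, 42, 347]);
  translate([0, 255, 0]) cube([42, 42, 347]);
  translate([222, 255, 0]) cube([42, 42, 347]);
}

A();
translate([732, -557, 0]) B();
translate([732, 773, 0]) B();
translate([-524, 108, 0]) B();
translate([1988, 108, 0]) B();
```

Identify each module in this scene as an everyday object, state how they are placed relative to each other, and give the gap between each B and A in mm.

Each stool's nearest face is 260 mm from the table's bounding box.

A is a table. B is a stool. Four stools sit around the table at the −y, +y, −x, +x sides. The gap between each stool and the table is 260 mm.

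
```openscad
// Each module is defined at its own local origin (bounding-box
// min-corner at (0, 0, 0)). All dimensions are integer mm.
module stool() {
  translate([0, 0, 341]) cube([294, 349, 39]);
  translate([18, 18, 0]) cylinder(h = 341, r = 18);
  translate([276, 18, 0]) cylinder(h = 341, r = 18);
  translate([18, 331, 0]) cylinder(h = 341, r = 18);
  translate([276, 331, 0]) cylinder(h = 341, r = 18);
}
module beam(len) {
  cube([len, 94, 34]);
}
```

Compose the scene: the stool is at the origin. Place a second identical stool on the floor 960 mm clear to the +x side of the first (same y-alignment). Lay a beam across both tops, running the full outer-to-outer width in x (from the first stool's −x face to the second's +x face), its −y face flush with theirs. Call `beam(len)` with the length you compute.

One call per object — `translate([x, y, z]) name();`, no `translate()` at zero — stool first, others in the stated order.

stool();
translate([1254, 0, 0]) stool();
translate([0, 0, 380]) beam(1548);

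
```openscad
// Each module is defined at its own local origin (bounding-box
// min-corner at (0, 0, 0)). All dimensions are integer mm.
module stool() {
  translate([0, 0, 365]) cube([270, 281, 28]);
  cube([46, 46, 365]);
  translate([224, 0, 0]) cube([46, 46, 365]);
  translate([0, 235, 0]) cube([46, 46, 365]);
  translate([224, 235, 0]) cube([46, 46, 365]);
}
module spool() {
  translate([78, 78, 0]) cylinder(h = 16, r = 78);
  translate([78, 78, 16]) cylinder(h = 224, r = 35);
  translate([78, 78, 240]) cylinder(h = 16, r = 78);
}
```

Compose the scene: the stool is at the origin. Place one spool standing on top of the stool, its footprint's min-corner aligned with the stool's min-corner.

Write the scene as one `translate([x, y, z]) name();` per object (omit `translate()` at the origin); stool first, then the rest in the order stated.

stool();
translate([0, 0, 393]) spool();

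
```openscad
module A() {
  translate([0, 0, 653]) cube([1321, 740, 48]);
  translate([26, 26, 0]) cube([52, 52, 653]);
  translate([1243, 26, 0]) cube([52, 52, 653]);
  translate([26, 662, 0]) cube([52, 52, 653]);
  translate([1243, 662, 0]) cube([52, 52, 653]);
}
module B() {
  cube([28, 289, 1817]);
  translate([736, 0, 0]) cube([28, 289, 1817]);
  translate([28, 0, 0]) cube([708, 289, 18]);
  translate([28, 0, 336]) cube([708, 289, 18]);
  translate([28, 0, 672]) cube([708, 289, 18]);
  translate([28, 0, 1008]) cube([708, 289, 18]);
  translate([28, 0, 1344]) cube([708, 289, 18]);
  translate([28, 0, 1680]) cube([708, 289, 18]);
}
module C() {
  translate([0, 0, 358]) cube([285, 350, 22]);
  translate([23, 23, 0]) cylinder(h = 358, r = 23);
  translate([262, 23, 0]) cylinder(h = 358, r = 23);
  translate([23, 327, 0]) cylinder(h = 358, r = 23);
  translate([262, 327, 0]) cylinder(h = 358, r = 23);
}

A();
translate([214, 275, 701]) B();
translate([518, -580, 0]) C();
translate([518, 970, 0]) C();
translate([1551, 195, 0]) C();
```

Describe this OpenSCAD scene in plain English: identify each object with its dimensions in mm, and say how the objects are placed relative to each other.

A is a rectangular dining table. The top is 1321×740×48 mm with its upper surface at z = 701 mm. It stands on four 52×52 mm square legs, each inset 26 mm from the nearest pair of top edges, running from the floor to the underside of the top.

B is a bookshelf 764 mm wide overall, 289 mm deep and 1817 mm tall. The two sides are 28 mm thick vertical panels. 6 horizontal shelves of 18 mm thickness span between the inner faces of the sides; the lowest shelf sits on the floor and shelves are stacked with a clear vertical gap of 318 mm between each pair.

C is a four-legged stool. The seat is 285×350 mm, 22 mm thick, top at z = 380 mm. It stands on four round legs, each 46 mm in diameter, from z = 0 to the seat underside, each leg's axis is inset half a diameter from the nearest pair of seat edges (so the leg's bounding box is flush with the corner).

The bookshelf is on top of the table. Three stools sit around the table at the −y, +y, +x sides.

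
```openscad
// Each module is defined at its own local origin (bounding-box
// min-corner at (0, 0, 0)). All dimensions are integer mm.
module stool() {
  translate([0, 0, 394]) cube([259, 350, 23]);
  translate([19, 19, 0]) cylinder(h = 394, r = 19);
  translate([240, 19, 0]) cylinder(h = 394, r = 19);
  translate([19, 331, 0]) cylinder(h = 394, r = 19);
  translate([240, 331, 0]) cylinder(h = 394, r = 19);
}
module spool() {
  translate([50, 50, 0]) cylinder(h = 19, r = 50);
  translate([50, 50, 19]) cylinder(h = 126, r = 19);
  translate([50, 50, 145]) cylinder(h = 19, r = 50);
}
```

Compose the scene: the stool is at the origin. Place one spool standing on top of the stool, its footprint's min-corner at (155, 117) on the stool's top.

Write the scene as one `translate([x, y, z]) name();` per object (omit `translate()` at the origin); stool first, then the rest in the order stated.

stool();
translate([155, 117, 417]) spool();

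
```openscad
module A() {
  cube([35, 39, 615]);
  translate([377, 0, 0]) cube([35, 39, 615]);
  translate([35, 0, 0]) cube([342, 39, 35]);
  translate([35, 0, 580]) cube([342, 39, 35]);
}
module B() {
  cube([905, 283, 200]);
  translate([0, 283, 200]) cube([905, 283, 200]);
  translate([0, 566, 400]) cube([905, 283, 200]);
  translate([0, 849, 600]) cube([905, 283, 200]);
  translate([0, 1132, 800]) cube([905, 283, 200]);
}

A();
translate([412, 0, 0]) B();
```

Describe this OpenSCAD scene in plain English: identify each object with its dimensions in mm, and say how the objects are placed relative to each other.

A is a picture frame with a 342×545 mm rectangular opening (x by z) and a uniform 35 mm border on every side. Frame depth is 39 mm along y. It is built from two vertical stiles running the full outside height and two horizontal rails spanning the gap between the stiles.

B is a run of 5 identical solid stair steps. Each tread is 905×283 mm and each step block is 200 mm high. Step 1 rests on the floor; step k is offset from step 1 by (k−1)×283 mm in y and (k−1)×200 mm in z.

The staircase is against the picture frame's +x side, with their −y faces flush.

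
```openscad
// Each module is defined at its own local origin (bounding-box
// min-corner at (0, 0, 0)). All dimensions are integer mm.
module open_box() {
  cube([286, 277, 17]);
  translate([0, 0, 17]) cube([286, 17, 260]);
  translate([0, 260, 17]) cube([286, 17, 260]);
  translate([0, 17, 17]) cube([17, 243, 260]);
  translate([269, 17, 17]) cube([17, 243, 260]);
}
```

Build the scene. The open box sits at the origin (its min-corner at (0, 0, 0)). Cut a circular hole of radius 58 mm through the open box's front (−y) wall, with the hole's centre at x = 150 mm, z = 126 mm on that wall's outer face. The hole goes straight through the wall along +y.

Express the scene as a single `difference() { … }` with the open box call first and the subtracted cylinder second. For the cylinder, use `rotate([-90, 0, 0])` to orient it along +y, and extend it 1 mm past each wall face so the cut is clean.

difference() {
  open_box();
  translate([150, -1, 126]) rotate([-90, 0, 0]) cylinder(h = 19, r = 58);
}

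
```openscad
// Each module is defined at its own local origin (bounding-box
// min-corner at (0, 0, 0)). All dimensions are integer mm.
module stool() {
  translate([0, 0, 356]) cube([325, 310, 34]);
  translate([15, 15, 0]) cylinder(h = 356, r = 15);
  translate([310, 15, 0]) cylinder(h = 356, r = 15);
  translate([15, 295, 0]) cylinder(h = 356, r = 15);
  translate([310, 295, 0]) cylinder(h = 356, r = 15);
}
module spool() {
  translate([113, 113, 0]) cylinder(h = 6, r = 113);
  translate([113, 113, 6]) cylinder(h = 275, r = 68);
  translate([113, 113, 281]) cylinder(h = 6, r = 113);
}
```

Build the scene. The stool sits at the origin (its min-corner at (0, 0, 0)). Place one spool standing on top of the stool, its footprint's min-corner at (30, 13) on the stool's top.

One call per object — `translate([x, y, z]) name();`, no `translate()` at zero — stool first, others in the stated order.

stool();
translate([30, 13, 390]) spool();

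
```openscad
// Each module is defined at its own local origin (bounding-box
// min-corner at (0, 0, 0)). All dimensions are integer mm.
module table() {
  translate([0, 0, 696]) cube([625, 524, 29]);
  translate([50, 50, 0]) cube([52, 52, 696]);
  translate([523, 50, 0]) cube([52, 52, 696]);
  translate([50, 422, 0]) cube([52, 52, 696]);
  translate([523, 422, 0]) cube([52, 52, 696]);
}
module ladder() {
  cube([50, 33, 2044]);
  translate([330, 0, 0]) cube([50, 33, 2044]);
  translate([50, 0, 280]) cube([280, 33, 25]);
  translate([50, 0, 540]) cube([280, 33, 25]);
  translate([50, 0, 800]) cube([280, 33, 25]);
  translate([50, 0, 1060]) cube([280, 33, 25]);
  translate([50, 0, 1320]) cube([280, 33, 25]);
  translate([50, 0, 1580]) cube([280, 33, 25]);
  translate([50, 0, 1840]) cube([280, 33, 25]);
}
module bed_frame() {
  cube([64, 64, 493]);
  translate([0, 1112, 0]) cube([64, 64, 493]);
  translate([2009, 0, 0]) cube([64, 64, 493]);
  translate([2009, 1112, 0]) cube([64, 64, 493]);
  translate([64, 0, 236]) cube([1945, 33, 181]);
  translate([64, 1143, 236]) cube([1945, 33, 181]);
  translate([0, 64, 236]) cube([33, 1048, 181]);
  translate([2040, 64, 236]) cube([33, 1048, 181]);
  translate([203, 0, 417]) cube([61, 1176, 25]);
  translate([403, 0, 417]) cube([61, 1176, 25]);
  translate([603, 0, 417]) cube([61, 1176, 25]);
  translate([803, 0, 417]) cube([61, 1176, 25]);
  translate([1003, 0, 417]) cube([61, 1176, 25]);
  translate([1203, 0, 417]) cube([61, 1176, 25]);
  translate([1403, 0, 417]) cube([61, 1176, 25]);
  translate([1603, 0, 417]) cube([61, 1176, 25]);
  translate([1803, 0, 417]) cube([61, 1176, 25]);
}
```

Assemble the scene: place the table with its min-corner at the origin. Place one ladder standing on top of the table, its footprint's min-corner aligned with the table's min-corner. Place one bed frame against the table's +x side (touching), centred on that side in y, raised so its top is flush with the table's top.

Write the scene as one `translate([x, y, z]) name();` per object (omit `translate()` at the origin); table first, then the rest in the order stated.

table();
translate([0, 0, 725]) ladder();
translate([625, -326, 232]) bed_frame();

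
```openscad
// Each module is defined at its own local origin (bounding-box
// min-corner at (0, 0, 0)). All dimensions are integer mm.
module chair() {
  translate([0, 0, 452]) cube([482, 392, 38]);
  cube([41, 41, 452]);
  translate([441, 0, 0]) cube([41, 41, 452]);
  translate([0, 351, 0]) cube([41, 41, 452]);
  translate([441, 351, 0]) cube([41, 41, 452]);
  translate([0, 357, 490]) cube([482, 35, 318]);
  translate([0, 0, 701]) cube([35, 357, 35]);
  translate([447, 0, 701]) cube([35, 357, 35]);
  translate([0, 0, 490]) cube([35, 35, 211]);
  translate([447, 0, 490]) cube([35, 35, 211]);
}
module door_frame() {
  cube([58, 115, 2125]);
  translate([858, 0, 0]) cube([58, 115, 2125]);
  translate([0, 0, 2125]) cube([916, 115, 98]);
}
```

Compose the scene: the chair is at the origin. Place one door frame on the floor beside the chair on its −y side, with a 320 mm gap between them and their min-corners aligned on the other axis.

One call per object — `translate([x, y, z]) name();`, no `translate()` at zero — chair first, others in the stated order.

chair();
translate([0, -435, 0]) door_frame();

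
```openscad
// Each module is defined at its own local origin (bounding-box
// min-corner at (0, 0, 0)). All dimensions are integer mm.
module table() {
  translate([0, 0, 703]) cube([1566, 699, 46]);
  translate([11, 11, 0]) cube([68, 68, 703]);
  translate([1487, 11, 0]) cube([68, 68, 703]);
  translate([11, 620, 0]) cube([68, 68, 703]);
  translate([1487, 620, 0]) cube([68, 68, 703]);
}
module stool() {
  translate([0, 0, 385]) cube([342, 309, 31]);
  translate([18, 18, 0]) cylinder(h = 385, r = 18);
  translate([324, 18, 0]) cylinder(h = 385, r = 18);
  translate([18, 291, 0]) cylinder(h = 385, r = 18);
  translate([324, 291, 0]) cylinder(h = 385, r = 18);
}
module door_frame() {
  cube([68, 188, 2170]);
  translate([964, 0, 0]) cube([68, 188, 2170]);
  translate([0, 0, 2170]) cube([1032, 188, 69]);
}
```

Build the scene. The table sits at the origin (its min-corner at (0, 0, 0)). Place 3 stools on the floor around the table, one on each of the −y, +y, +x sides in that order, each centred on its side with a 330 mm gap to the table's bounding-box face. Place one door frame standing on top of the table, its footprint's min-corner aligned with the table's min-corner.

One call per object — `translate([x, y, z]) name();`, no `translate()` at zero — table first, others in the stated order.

table();
translate([612, -639, 0]) stool();
translate([612, 1029, 0]) stool();
translate([1896, 195, 0]) stool();
translate([0, 0, 749]) door_frame();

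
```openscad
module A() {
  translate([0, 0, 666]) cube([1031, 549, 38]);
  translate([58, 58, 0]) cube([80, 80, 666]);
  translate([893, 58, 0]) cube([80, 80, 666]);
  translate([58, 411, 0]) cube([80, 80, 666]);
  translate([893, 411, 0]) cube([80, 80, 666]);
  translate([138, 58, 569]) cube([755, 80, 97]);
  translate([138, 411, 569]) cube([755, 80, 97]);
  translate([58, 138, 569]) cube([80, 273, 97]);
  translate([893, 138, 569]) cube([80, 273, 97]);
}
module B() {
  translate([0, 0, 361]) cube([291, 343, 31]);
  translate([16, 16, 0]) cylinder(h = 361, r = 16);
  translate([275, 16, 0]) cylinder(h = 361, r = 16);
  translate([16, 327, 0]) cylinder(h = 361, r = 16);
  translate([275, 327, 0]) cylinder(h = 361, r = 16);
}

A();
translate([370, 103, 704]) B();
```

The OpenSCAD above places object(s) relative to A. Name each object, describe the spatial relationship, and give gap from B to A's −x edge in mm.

The stool's min-x is at 370; the table's min-x is 0; gap = 370 mm.

A is a table. B is a stool. The stool is on top of the table, centred. The gap from the stool to the table's −x edge is 370 mm.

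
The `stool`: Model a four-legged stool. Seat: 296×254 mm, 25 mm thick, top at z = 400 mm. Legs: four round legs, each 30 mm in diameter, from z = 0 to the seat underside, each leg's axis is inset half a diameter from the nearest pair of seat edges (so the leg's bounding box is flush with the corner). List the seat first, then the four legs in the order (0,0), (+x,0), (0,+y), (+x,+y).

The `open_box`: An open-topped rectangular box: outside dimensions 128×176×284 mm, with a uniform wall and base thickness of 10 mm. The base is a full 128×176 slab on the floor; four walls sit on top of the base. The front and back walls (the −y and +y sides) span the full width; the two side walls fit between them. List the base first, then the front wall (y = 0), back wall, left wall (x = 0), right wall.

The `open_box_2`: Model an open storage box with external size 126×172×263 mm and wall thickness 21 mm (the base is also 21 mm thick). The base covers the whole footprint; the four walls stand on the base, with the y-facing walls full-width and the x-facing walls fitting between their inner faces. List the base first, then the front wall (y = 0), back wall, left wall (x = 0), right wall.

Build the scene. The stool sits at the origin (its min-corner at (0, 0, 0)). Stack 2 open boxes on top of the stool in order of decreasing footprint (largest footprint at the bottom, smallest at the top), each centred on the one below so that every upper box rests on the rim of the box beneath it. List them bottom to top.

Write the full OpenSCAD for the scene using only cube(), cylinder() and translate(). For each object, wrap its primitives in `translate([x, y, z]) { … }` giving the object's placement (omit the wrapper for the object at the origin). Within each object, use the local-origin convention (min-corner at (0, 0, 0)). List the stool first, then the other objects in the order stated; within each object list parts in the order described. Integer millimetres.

translate([0, 0, 375]) cube([296, 254, 25]);
translate([15, 15, 0]) cylinder(h = 375, r = 15);
translate([281, 15, 0]) cylinder(h = 375, r = 15);
translate([15, 239, 0]) cylinder(h = 375, r = 15);
translate([281, 239, 0]) cylinder(h = 375, r = 15);
translate([84, 39, 400]) {
  cube([128, 176, 10]);
  translate([0, 0, 10]) cube([128, 10, 274]);
  translate([0, 166, 10]) cube([128, 10, 274]);
  translate([0, 10, 10]) cube([10, 156, 274]);
  translate([118, 10, 10]) cube([10, 156, 274]);
}
translate([85, 41, 684]) {
  cube([126, 172, 21]);
  translate([0, 0, 21]) cube([126, 21, 242]);
  translate([0, 151, 21]) cube([126, 21, 242]);
  translate([0, 21, 21]) cube([21, 130, 242]);
  translate([105, 21, 21]) cube([21, 130, 242]);
}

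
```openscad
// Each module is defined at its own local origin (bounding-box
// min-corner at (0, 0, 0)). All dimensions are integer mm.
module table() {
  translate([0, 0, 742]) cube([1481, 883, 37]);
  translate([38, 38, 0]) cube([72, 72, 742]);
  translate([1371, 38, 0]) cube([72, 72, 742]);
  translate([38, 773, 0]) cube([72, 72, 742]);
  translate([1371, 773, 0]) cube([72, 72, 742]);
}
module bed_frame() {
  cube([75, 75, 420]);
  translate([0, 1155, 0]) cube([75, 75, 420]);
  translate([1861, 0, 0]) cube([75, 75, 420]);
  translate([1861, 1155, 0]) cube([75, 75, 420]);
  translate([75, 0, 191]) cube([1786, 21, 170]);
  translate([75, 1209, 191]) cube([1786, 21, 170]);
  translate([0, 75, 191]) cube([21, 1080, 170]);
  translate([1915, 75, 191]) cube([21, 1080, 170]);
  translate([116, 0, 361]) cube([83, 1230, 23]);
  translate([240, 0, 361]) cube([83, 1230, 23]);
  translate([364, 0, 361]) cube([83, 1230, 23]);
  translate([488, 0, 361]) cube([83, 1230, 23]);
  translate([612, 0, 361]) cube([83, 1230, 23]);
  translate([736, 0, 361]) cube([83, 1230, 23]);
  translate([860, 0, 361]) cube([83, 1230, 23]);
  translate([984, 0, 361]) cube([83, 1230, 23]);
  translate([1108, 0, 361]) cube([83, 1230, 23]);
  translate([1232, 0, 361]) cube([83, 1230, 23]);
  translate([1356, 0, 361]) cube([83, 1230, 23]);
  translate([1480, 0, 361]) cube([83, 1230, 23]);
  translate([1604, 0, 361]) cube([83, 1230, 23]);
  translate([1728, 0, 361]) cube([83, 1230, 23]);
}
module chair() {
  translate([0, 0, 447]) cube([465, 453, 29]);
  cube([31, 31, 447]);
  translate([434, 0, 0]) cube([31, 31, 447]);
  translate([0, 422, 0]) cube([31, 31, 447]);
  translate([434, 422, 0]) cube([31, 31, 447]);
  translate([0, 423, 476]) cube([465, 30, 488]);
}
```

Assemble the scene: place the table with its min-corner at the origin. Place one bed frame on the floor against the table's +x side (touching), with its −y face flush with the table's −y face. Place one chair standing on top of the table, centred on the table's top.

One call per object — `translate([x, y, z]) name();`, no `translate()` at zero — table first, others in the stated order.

table();
translate([1481, 0, 0]) bed_frame();
translate([508, 215, 779]) chair();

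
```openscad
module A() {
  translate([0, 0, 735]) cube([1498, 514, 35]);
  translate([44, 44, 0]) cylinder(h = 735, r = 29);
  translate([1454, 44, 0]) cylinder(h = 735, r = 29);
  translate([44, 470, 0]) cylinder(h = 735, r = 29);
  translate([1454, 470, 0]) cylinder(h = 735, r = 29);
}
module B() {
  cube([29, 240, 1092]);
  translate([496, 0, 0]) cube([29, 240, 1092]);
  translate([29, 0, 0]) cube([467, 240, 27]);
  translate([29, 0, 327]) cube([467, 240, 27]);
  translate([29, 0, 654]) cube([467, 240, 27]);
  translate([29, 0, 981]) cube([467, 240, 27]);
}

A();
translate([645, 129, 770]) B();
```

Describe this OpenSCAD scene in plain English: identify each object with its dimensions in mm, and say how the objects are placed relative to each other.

A is a table with a 1498×514 mm rectangular top, 35 mm thick, top surface at z = 770 mm, supported by four round legs of 58 mm diameter, each leg's bounding box inset 15 mm from the nearest pair of top edges, running from the floor.

B is an open bookshelf. Two side panels, each 29 mm thick, 240 mm deep and 1092 mm tall, stand 525 mm apart (outside-to-outside). Between them sit 4 shelves, each 27 mm thick and 240 mm deep, spanning the full gap between the sides. The bottom shelf rests on the floor (its underside at z = 0) and the clear gap between one shelf's top and the next shelf's underside is 300 mm.

The bookshelf is on top of the table.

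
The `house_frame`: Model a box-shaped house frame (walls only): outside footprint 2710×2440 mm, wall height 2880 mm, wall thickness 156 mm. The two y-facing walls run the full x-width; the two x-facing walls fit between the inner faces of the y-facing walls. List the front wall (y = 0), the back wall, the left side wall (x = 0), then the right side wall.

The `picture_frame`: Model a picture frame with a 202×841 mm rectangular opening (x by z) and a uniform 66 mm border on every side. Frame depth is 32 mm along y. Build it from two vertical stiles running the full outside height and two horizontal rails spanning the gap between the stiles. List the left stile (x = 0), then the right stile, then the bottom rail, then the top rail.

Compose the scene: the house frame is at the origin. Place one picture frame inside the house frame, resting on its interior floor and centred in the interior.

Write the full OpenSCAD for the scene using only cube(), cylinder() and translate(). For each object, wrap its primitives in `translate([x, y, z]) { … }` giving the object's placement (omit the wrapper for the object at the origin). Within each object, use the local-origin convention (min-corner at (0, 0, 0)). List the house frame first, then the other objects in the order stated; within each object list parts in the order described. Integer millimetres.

cube([2710, 156, 2880]);
translate([0, 2284, 0]) cube([2710, 156, 2880]);
translate([0, 156, 0]) cube([156, 2128, 2880]);
translate([2554, 156, 0]) cube([156, 2128, 2880]);
translate([1188, 1204, 0]) {
  cube([66, 32, 973]);
  translate([268, 0, 0]) cube([66, 32, 973]);
  translate([66, 0, 0]) cube([202, 32, 66]);
  translate([66, 0, 907]) cube([202, 32, 66]);
}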